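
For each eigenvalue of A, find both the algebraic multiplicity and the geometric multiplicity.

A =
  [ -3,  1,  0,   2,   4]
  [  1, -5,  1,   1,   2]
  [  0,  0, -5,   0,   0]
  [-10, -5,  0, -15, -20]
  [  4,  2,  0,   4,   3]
λ = -5: alg = 5, geom = 3

Step 1 — factor the characteristic polynomial to read off the algebraic multiplicities:
  χ_A(x) = (x + 5)^5

Step 2 — compute geometric multiplicities via the rank-nullity identity g(λ) = n − rank(A − λI):
  rank(A − (-5)·I) = 2, so dim ker(A − (-5)·I) = n − 2 = 3

Summary:
  λ = -5: algebraic multiplicity = 5, geometric multiplicity = 3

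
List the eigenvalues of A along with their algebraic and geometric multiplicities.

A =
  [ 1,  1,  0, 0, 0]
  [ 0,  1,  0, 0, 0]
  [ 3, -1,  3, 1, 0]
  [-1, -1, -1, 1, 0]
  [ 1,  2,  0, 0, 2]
λ = 1: alg = 2, geom = 1; λ = 2: alg = 3, geom = 2

Step 1 — factor the characteristic polynomial to read off the algebraic multiplicities:
  χ_A(x) = (x - 2)^3*(x - 1)^2

Step 2 — compute geometric multiplicities via the rank-nullity identity g(λ) = n − rank(A − λI):
  rank(A − (1)·I) = 4, so dim ker(A − (1)·I) = n − 4 = 1
  rank(A − (2)·I) = 3, so dim ker(A − (2)·I) = n − 3 = 2

Summary:
  λ = 1: algebraic multiplicity = 2, geometric multiplicity = 1
  λ = 2: algebraic multiplicity = 3, geometric multiplicity = 2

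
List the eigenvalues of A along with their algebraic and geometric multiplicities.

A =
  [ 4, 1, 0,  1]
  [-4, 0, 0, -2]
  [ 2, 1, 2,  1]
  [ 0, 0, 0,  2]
λ = 2: alg = 4, geom = 3

Step 1 — factor the characteristic polynomial to read off the algebraic multiplicities:
  χ_A(x) = (x - 2)^4

Step 2 — compute geometric multiplicities via the rank-nullity identity g(λ) = n − rank(A − λI):
  rank(A − (2)·I) = 1, so dim ker(A − (2)·I) = n − 1 = 3

Summary:
  λ = 2: algebraic multiplicity = 4, geometric multiplicity = 3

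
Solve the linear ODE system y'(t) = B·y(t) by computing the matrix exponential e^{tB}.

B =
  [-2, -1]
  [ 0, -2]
e^{tB} =
  [exp(-2*t), -t*exp(-2*t)]
  [0, exp(-2*t)]

Strategy: write B = P · J · P⁻¹ where J is a Jordan canonical form, so e^{tB} = P · e^{tJ} · P⁻¹, and e^{tJ} can be computed block-by-block.

B has Jordan form
J =
  [-2,  1]
  [ 0, -2]
(up to reordering of blocks).

Per-block formulas:
  For a 2×2 Jordan block J_2(-2): exp(t · J_2(-2)) = e^(-2t)·(I + t·N), where N is the 2×2 nilpotent shift.

After assembling e^{tJ} and conjugating by P, we get:

e^{tB} =
  [exp(-2*t), -t*exp(-2*t)]
  [0, exp(-2*t)]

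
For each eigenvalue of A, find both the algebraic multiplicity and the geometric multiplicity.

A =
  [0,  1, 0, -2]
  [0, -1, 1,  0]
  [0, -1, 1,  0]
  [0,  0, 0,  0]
λ = 0: alg = 4, geom = 2

Step 1 — factor the characteristic polynomial to read off the algebraic multiplicities:
  χ_A(x) = x^4

Step 2 — compute geometric multiplicities via the rank-nullity identity g(λ) = n − rank(A − λI):
  rank(A − (0)·I) = 2, so dim ker(A − (0)·I) = n − 2 = 2

Summary:
  λ = 0: algebraic multiplicity = 4, geometric multiplicity = 2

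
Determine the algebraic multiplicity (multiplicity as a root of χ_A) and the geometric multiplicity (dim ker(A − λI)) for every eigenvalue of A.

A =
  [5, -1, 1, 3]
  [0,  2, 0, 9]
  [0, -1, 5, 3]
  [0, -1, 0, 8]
λ = 5: alg = 4, geom = 2

Step 1 — factor the characteristic polynomial to read off the algebraic multiplicities:
  χ_A(x) = (x - 5)^4

Step 2 — compute geometric multiplicities via the rank-nullity identity g(λ) = n − rank(A − λI):
  rank(A − (5)·I) = 2, so dim ker(A − (5)·I) = n − 2 = 2

Summary:
  λ = 5: algebraic multiplicity = 4, geometric multiplicity = 2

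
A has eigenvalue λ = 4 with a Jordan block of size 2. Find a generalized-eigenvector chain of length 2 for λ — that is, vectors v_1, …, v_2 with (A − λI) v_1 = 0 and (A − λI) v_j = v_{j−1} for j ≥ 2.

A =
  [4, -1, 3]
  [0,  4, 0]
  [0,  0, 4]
A Jordan chain for λ = 4 of length 2:
v_1 = (-1, 0, 0)ᵀ
v_2 = (0, 1, 0)ᵀ

Let N = A − (4)·I. We want v_2 with N^2 v_2 = 0 but N^1 v_2 ≠ 0; then v_{j-1} := N · v_j for j = 2, …, 2.

Pick v_2 = (0, 1, 0)ᵀ.
Then v_1 = N · v_2 = (-1, 0, 0)ᵀ.

Sanity check: (A − (4)·I) v_1 = (0, 0, 0)ᵀ = 0. ✓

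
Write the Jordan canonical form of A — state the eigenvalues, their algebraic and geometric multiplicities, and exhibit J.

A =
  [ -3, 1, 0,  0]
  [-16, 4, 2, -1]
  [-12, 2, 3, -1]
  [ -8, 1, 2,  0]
J_3(1) ⊕ J_1(1)

The characteristic polynomial is
  det(x·I − A) = x^4 - 4*x^3 + 6*x^2 - 4*x + 1 = (x - 1)^4

Eigenvalues and multiplicities (the geometric multiplicity of λ is n − rank(A − λI), which equals the number of Jordan blocks for λ):
  λ = 1: algebraic multiplicity = 4, geometric multiplicity = 2

Determining the block sizes for each eigenvalue:
  λ = 1: with am = 4 and gm = 2, the partition is not yet determined (e.g. several partitions of 4 into 2 parts exist). Let N = A − (1)·I. Computing rank(N^1) = 2, rank(N^2) = 1, rank(N^3) = 0; the number of blocks of size ≥ j is rank(N^{j−1}) − rank(N^j), giving [2, 1, 1]. So we have 1 block(s) of size 3, 1 block(s) of size 1 → block sizes [3, 1]

Assembling the blocks gives a Jordan form
J =
  [1, 1, 0, 0]
  [0, 1, 1, 0]
  [0, 0, 1, 0]
  [0, 0, 0, 1]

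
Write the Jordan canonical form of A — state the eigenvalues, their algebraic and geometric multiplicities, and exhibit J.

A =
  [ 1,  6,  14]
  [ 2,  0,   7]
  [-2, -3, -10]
J_2(-3) ⊕ J_1(-3)

The characteristic polynomial is
  det(x·I − A) = x^3 + 9*x^2 + 27*x + 27 = (x + 3)^3

Eigenvalues and multiplicities (the geometric multiplicity of λ is n − rank(A − λI), which equals the number of Jordan blocks for λ):
  λ = -3: algebraic multiplicity = 3, geometric multiplicity = 2

Determining the block sizes for each eigenvalue:
  λ = -3: 2 blocks summing to 3 forces exactly one block of size 2 and the rest size 1 → block sizes [2, 1]

Assembling the blocks gives a Jordan form
J =
  [-3,  1,  0]
  [ 0, -3,  0]
  [ 0,  0, -3]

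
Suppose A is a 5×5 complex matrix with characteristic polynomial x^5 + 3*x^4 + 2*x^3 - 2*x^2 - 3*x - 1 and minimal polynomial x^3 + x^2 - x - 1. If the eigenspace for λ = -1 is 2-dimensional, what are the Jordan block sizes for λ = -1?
Block sizes for λ = -1: [2, 2]

Step 1 — from the characteristic polynomial, algebraic multiplicity of λ = -1 is 4. From dim ker(A − (-1)·I) = 2, there are exactly 2 Jordan blocks for λ = -1.
Step 2 — from the minimal polynomial, the factor (x + 1)^2 tells us the largest block for λ = -1 has size 2.
Step 3 — with total size 4, 2 blocks, and largest block 2, the block sizes (in nonincreasing order) are [2, 2].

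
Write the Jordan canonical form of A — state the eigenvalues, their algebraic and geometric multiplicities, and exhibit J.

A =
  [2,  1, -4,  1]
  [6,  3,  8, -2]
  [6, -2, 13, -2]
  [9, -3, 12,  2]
J_2(5) ⊕ J_1(5) ⊕ J_1(5)

The characteristic polynomial is
  det(x·I − A) = x^4 - 20*x^3 + 150*x^2 - 500*x + 625 = (x - 5)^4

Eigenvalues and multiplicities (the geometric multiplicity of λ is n − rank(A − λI), which equals the number of Jordan blocks for λ):
  λ = 5: algebraic multiplicity = 4, geometric multiplicity = 3

Determining the block sizes for each eigenvalue:
  λ = 5: 3 blocks summing to 4 forces exactly one block of size 2 and the rest size 1 → block sizes [2, 1, 1]

Assembling the blocks gives a Jordan form
J =
  [5, 1, 0, 0]
  [0, 5, 0, 0]
  [0, 0, 5, 0]
  [0, 0, 0, 5]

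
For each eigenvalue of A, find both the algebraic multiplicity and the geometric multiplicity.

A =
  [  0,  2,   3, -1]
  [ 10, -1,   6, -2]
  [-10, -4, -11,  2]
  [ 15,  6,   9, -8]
λ = -5: alg = 4, geom = 3

Step 1 — factor the characteristic polynomial to read off the algebraic multiplicities:
  χ_A(x) = (x + 5)^4

Step 2 — compute geometric multiplicities via the rank-nullity identity g(λ) = n − rank(A − λI):
  rank(A − (-5)·I) = 1, so dim ker(A − (-5)·I) = n − 1 = 3

Summary:
  λ = -5: algebraic multiplicity = 4, geometric multiplicity = 3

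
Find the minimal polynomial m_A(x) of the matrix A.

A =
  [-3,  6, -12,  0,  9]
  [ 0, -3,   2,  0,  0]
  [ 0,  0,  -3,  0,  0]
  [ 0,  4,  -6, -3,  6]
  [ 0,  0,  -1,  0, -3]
x^3 + 9*x^2 + 27*x + 27

The characteristic polynomial is χ_A(x) = (x + 3)^5, so the eigenvalues are known. The minimal polynomial is
  m_A(x) = Π_λ (x − λ)^{k_λ}
where k_λ is the size of the *largest* Jordan block for λ (equivalently, the smallest k with (A − λI)^k v = 0 for every generalised eigenvector v of λ).

  λ = -3: largest Jordan block has size 3, contributing (x + 3)^3

So m_A(x) = (x + 3)^3 = x^3 + 9*x^2 + 27*x + 27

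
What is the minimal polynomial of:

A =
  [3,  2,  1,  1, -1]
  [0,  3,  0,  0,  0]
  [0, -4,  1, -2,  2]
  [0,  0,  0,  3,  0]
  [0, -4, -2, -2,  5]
x^2 - 6*x + 9

The characteristic polynomial is χ_A(x) = (x - 3)^5, so the eigenvalues are known. The minimal polynomial is
  m_A(x) = Π_λ (x − λ)^{k_λ}
where k_λ is the size of the *largest* Jordan block for λ (equivalently, the smallest k with (A − λI)^k v = 0 for every generalised eigenvector v of λ).

  λ = 3: largest Jordan block has size 2, contributing (x − 3)^2

So m_A(x) = (x - 3)^2 = x^2 - 6*x + 9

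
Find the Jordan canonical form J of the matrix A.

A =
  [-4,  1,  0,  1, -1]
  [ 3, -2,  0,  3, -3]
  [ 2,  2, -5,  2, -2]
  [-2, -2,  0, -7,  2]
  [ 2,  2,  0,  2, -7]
J_2(-5) ⊕ J_1(-5) ⊕ J_1(-5) ⊕ J_1(-5)

The characteristic polynomial is
  det(x·I − A) = x^5 + 25*x^4 + 250*x^3 + 1250*x^2 + 3125*x + 3125 = (x + 5)^5

Eigenvalues and multiplicities (the geometric multiplicity of λ is n − rank(A − λI), which equals the number of Jordan blocks for λ):
  λ = -5: algebraic multiplicity = 5, geometric multiplicity = 4

Determining the block sizes for each eigenvalue:
  λ = -5: 4 blocks summing to 5 forces exactly one block of size 2 and the rest size 1 → block sizes [2, 1, 1, 1]

Assembling the blocks gives a Jordan form
J =
  [-5,  1,  0,  0,  0]
  [ 0, -5,  0,  0,  0]
  [ 0,  0, -5,  0,  0]
  [ 0,  0,  0, -5,  0]
  [ 0,  0,  0,  0, -5]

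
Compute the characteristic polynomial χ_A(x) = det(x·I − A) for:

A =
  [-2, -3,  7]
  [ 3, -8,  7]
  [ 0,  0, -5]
x^3 + 15*x^2 + 75*x + 125

Expanding det(x·I − A) (e.g. by cofactor expansion or by noting that A is similar to its Jordan form J, which has the same characteristic polynomial as A) gives
  χ_A(x) = x^3 + 15*x^2 + 75*x + 125
which factors as (x + 5)^3. The eigenvalues (with algebraic multiplicities) are λ = -5 with multiplicity 3.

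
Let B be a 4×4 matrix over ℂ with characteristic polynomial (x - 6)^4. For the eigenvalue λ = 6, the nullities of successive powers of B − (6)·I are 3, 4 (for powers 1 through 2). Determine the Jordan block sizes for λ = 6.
Block sizes for λ = 6: [2, 1, 1]

From the dimensions of kernels of powers, the number of Jordan blocks of size at least j is d_j − d_{j−1} where d_j = dim ker(N^j) (with d_0 = 0). Computing the differences gives [3, 1].
The number of blocks of size exactly k is (#blocks of size ≥ k) − (#blocks of size ≥ k + 1), so the partition is: 2 block(s) of size 1, 1 block(s) of size 2.
In nonincreasing order the block sizes are [2, 1, 1].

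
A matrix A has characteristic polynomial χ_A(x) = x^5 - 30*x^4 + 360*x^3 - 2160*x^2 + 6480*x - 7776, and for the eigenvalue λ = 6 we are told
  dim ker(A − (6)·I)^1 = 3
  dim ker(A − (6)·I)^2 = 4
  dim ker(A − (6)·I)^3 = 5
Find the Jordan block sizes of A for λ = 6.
Block sizes for λ = 6: [3, 1, 1]

From the dimensions of kernels of powers, the number of Jordan blocks of size at least j is d_j − d_{j−1} where d_j = dim ker(N^j) (with d_0 = 0). Computing the differences gives [3, 1, 1].
The number of blocks of size exactly k is (#blocks of size ≥ k) − (#blocks of size ≥ k + 1), so the partition is: 2 block(s) of size 1, 1 block(s) of size 3.
In nonincreasing order the block sizes are [3, 1, 1].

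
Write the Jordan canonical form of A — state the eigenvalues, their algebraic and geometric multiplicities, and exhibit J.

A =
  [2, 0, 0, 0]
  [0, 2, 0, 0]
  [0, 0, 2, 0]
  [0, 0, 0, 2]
J_1(2) ⊕ J_1(2) ⊕ J_1(2) ⊕ J_1(2)

The characteristic polynomial is
  det(x·I − A) = x^4 - 8*x^3 + 24*x^2 - 32*x + 16 = (x - 2)^4

Eigenvalues and multiplicities (the geometric multiplicity of λ is n − rank(A − λI), which equals the number of Jordan blocks for λ):
  λ = 2: algebraic multiplicity = 4, geometric multiplicity = 4

Determining the block sizes for each eigenvalue:
  λ = 2: gm = am = 4, so every block has size 1 → block sizes [1, 1, 1, 1]

Assembling the blocks gives a Jordan form
J =
  [2, 0, 0, 0]
  [0, 2, 0, 0]
  [0, 0, 2, 0]
  [0, 0, 0, 2]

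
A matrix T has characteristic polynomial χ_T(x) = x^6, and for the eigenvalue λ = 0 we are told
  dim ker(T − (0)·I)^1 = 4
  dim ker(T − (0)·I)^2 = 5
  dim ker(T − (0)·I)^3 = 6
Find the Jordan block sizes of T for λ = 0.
Block sizes for λ = 0: [3, 1, 1, 1]

From the dimensions of kernels of powers, the number of Jordan blocks of size at least j is d_j − d_{j−1} where d_j = dim ker(N^j) (with d_0 = 0). Computing the differences gives [4, 1, 1].
The number of blocks of size exactly k is (#blocks of size ≥ k) − (#blocks of size ≥ k + 1), so the partition is: 3 block(s) of size 1, 1 block(s) of size 3.
In nonincreasing order the block sizes are [3, 1, 1, 1].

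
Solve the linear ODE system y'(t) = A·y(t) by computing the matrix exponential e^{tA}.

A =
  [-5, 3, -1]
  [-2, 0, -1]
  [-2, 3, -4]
e^{tA} =
  [-2*t*exp(-3*t) + exp(-3*t), 3*t*exp(-3*t), -t*exp(-3*t)]
  [-2*t*exp(-3*t), 3*t*exp(-3*t) + exp(-3*t), -t*exp(-3*t)]
  [-2*t*exp(-3*t), 3*t*exp(-3*t), -t*exp(-3*t) + exp(-3*t)]

Strategy: write A = P · J · P⁻¹ where J is a Jordan canonical form, so e^{tA} = P · e^{tJ} · P⁻¹, and e^{tJ} can be computed block-by-block.

A has Jordan form
J =
  [-3,  1,  0]
  [ 0, -3,  0]
  [ 0,  0, -3]
(up to reordering of blocks).

Per-block formulas:
  For a 1×1 block at λ = -3: exp(t · [-3]) = [e^(-3t)].
  For a 2×2 Jordan block J_2(-3): exp(t · J_2(-3)) = e^(-3t)·(I + t·N), where N is the 2×2 nilpotent shift.

After assembling e^{tJ} and conjugating by P, we get:

e^{tA} =
  [-2*t*exp(-3*t) + exp(-3*t), 3*t*exp(-3*t), -t*exp(-3*t)]
  [-2*t*exp(-3*t), 3*t*exp(-3*t) + exp(-3*t), -t*exp(-3*t)]
  [-2*t*exp(-3*t), 3*t*exp(-3*t), -t*exp(-3*t) + exp(-3*t)]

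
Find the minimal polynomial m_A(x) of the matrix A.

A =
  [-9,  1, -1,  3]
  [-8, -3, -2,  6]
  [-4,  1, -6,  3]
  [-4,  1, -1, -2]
x^2 + 10*x + 25

The characteristic polynomial is χ_A(x) = (x + 5)^4, so the eigenvalues are known. The minimal polynomial is
  m_A(x) = Π_λ (x − λ)^{k_λ}
where k_λ is the size of the *largest* Jordan block for λ (equivalently, the smallest k with (A − λI)^k v = 0 for every generalised eigenvector v of λ).

  λ = -5: largest Jordan block has size 2, contributing (x + 5)^2

So m_A(x) = (x + 5)^2 = x^2 + 10*x + 25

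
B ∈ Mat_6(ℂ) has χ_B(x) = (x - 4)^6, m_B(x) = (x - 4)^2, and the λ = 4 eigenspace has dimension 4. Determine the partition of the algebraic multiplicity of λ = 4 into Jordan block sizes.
Block sizes for λ = 4: [2, 2, 1, 1]

Step 1 — from the characteristic polynomial, algebraic multiplicity of λ = 4 is 6. From dim ker(B − (4)·I) = 4, there are exactly 4 Jordan blocks for λ = 4.
Step 2 — from the minimal polynomial, the factor (x − 4)^2 tells us the largest block for λ = 4 has size 2.
Step 3 — with total size 6, 4 blocks, and largest block 2, the block sizes (in nonincreasing order) are [2, 2, 1, 1].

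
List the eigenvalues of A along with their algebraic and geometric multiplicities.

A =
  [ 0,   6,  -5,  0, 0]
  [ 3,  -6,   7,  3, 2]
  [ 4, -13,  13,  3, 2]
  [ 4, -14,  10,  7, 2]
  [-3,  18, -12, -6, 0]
λ = 1: alg = 1, geom = 1; λ = 3: alg = 3, geom = 1; λ = 4: alg = 1, geom = 1

Step 1 — factor the characteristic polynomial to read off the algebraic multiplicities:
  χ_A(x) = (x - 4)*(x - 3)^3*(x - 1)

Step 2 — compute geometric multiplicities via the rank-nullity identity g(λ) = n − rank(A − λI):
  rank(A − (1)·I) = 4, so dim ker(A − (1)·I) = n − 4 = 1
  rank(A − (3)·I) = 4, so dim ker(A − (3)·I) = n − 4 = 1
  rank(A − (4)·I) = 4, so dim ker(A − (4)·I) = n − 4 = 1

Summary:
  λ = 1: algebraic multiplicity = 1, geometric multiplicity = 1
  λ = 3: algebraic multiplicity = 3, geometric multiplicity = 1
  λ = 4: algebraic multiplicity = 1, geometric multiplicity = 1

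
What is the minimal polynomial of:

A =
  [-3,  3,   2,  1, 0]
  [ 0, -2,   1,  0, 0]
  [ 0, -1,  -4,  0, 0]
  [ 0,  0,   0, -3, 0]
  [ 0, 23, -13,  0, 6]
x^4 + 3*x^3 - 27*x^2 - 135*x - 162

The characteristic polynomial is χ_A(x) = (x - 6)*(x + 3)^4, so the eigenvalues are known. The minimal polynomial is
  m_A(x) = Π_λ (x − λ)^{k_λ}
where k_λ is the size of the *largest* Jordan block for λ (equivalently, the smallest k with (A − λI)^k v = 0 for every generalised eigenvector v of λ).

  λ = -3: largest Jordan block has size 3, contributing (x + 3)^3
  λ = 6: largest Jordan block has size 1, contributing (x − 6)

So m_A(x) = (x - 6)*(x + 3)^3 = x^4 + 3*x^3 - 27*x^2 - 135*x - 162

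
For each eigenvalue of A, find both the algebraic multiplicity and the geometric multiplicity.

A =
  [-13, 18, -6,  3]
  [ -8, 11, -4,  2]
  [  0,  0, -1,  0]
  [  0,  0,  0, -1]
λ = -1: alg = 4, geom = 3

Step 1 — factor the characteristic polynomial to read off the algebraic multiplicities:
  χ_A(x) = (x + 1)^4

Step 2 — compute geometric multiplicities via the rank-nullity identity g(λ) = n − rank(A − λI):
  rank(A − (-1)·I) = 1, so dim ker(A − (-1)·I) = n − 1 = 3

Summary:
  λ = -1: algebraic multiplicity = 4, geometric multiplicity = 3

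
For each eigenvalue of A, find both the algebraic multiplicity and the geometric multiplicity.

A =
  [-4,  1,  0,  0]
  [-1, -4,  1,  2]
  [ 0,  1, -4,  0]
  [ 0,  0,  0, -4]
λ = -4: alg = 4, geom = 2

Step 1 — factor the characteristic polynomial to read off the algebraic multiplicities:
  χ_A(x) = (x + 4)^4

Step 2 — compute geometric multiplicities via the rank-nullity identity g(λ) = n − rank(A − λI):
  rank(A − (-4)·I) = 2, so dim ker(A − (-4)·I) = n − 2 = 2

Summary:
  λ = -4: algebraic multiplicity = 4, geometric multiplicity = 2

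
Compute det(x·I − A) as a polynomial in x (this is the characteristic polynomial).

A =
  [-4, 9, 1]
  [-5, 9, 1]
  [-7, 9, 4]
x^3 - 9*x^2 + 27*x - 27

Expanding det(x·I − A) (e.g. by cofactor expansion or by noting that A is similar to its Jordan form J, which has the same characteristic polynomial as A) gives
  χ_A(x) = x^3 - 9*x^2 + 27*x - 27
which factors as (x - 3)^3. The eigenvalues (with algebraic multiplicities) are λ = 3 with multiplicity 3.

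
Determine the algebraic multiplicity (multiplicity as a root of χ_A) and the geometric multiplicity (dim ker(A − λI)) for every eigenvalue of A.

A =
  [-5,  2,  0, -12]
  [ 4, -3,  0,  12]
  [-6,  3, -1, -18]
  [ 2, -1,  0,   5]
λ = -1: alg = 4, geom = 3

Step 1 — factor the characteristic polynomial to read off the algebraic multiplicities:
  χ_A(x) = (x + 1)^4

Step 2 — compute geometric multiplicities via the rank-nullity identity g(λ) = n − rank(A − λI):
  rank(A − (-1)·I) = 1, so dim ker(A − (-1)·I) = n − 1 = 3

Summary:
  λ = -1: algebraic multiplicity = 4, geometric multiplicity = 3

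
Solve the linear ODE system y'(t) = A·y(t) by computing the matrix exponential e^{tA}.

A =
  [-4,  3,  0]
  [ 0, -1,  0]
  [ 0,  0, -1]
e^{tA} =
  [exp(-4*t), exp(-t) - exp(-4*t), 0]
  [0, exp(-t), 0]
  [0, 0, exp(-t)]

Strategy: write A = P · J · P⁻¹ where J is a Jordan canonical form, so e^{tA} = P · e^{tJ} · P⁻¹, and e^{tJ} can be computed block-by-block.

A has Jordan form
J =
  [-4,  0,  0]
  [ 0, -1,  0]
  [ 0,  0, -1]
(up to reordering of blocks).

Per-block formulas:
  For a 1×1 block at λ = -4: exp(t · [-4]) = [e^(-4t)].
  For a 1×1 block at λ = -1: exp(t · [-1]) = [e^(-1t)].

After assembling e^{tJ} and conjugating by P, we get:

e^{tA} =
  [exp(-4*t), exp(-t) - exp(-4*t), 0]
  [0, exp(-t), 0]
  [0, 0, exp(-t)]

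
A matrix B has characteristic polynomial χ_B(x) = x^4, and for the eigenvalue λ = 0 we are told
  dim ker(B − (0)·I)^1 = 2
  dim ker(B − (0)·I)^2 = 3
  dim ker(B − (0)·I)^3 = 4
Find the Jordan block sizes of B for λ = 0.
Block sizes for λ = 0: [3, 1]

From the dimensions of kernels of powers, the number of Jordan blocks of size at least j is d_j − d_{j−1} where d_j = dim ker(N^j) (with d_0 = 0). Computing the differences gives [2, 1, 1].
The number of blocks of size exactly k is (#blocks of size ≥ k) − (#blocks of size ≥ k + 1), so the partition is: 1 block(s) of size 1, 1 block(s) of size 3.
In nonincreasing order the block sizes are [3, 1].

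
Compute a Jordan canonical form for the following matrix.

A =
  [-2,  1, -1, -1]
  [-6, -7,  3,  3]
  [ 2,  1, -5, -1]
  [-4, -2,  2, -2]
J_2(-4) ⊕ J_1(-4) ⊕ J_1(-4)

The characteristic polynomial is
  det(x·I − A) = x^4 + 16*x^3 + 96*x^2 + 256*x + 256 = (x + 4)^4

Eigenvalues and multiplicities (the geometric multiplicity of λ is n − rank(A − λI), which equals the number of Jordan blocks for λ):
  λ = -4: algebraic multiplicity = 4, geometric multiplicity = 3

Determining the block sizes for each eigenvalue:
  λ = -4: 3 blocks summing to 4 forces exactly one block of size 2 and the rest size 1 → block sizes [2, 1, 1]

Assembling the blocks gives a Jordan form
J =
  [-4,  1,  0,  0]
  [ 0, -4,  0,  0]
  [ 0,  0, -4,  0]
  [ 0,  0,  0, -4]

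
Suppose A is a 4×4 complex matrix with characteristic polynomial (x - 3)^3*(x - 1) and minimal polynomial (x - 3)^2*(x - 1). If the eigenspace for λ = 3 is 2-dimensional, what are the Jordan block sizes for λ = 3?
Block sizes for λ = 3: [2, 1]

Step 1 — from the characteristic polynomial, algebraic multiplicity of λ = 3 is 3. From dim ker(A − (3)·I) = 2, there are exactly 2 Jordan blocks for λ = 3.
Step 2 — from the minimal polynomial, the factor (x − 3)^2 tells us the largest block for λ = 3 has size 2.
Step 3 — with total size 3, 2 blocks, and largest block 2, the block sizes (in nonincreasing order) are [2, 1].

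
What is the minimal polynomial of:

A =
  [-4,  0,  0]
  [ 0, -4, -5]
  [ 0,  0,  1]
x^2 + 3*x - 4

The characteristic polynomial is χ_A(x) = (x - 1)*(x + 4)^2, so the eigenvalues are known. The minimal polynomial is
  m_A(x) = Π_λ (x − λ)^{k_λ}
where k_λ is the size of the *largest* Jordan block for λ (equivalently, the smallest k with (A − λI)^k v = 0 for every generalised eigenvector v of λ).

  λ = -4: largest Jordan block has size 1, contributing (x + 4)
  λ = 1: largest Jordan block has size 1, contributing (x − 1)

So m_A(x) = (x - 1)*(x + 4) = x^2 + 3*x - 4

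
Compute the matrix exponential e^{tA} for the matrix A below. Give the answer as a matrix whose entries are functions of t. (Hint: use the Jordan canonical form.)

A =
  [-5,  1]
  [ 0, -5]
e^{tA} =
  [exp(-5*t), t*exp(-5*t)]
  [0, exp(-5*t)]

Strategy: write A = P · J · P⁻¹ where J is a Jordan canonical form, so e^{tA} = P · e^{tJ} · P⁻¹, and e^{tJ} can be computed block-by-block.

A has Jordan form
J =
  [-5,  1]
  [ 0, -5]
(up to reordering of blocks).

Per-block formulas:
  For a 2×2 Jordan block J_2(-5): exp(t · J_2(-5)) = e^(-5t)·(I + t·N), where N is the 2×2 nilpotent shift.

After assembling e^{tJ} and conjugating by P, we get:

e^{tA} =
  [exp(-5*t), t*exp(-5*t)]
  [0, exp(-5*t)]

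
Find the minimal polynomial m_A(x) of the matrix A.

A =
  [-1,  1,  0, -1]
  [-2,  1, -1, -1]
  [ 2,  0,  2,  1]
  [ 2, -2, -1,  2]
x^2 - 2*x + 1

The characteristic polynomial is χ_A(x) = (x - 1)^4, so the eigenvalues are known. The minimal polynomial is
  m_A(x) = Π_λ (x − λ)^{k_λ}
where k_λ is the size of the *largest* Jordan block for λ (equivalently, the smallest k with (A − λI)^k v = 0 for every generalised eigenvector v of λ).

  λ = 1: largest Jordan block has size 2, contributing (x − 1)^2

So m_A(x) = (x - 1)^2 = x^2 - 2*x + 1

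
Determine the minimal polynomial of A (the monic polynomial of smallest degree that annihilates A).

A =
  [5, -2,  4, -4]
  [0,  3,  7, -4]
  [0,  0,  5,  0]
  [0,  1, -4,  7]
x^3 - 15*x^2 + 75*x - 125

The characteristic polynomial is χ_A(x) = (x - 5)^4, so the eigenvalues are known. The minimal polynomial is
  m_A(x) = Π_λ (x − λ)^{k_λ}
where k_λ is the size of the *largest* Jordan block for λ (equivalently, the smallest k with (A − λI)^k v = 0 for every generalised eigenvector v of λ).

  λ = 5: largest Jordan block has size 3, contributing (x − 5)^3

So m_A(x) = (x - 5)^3 = x^3 - 15*x^2 + 75*x - 125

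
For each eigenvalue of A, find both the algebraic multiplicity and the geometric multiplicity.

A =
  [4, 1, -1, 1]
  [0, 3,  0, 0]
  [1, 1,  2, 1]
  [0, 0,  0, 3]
λ = 3: alg = 4, geom = 3

Step 1 — factor the characteristic polynomial to read off the algebraic multiplicities:
  χ_A(x) = (x - 3)^4

Step 2 — compute geometric multiplicities via the rank-nullity identity g(λ) = n − rank(A − λI):
  rank(A − (3)·I) = 1, so dim ker(A − (3)·I) = n − 1 = 3

Summary:
  λ = 3: algebraic multiplicity = 4, geometric multiplicity = 3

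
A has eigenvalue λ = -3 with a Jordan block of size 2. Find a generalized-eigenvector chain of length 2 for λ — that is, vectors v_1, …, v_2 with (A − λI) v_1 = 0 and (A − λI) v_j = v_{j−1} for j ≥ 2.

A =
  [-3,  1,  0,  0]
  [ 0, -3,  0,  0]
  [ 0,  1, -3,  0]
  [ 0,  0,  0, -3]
A Jordan chain for λ = -3 of length 2:
v_1 = (1, 0, 1, 0)ᵀ
v_2 = (0, 1, 0, 0)ᵀ

Let N = A − (-3)·I. We want v_2 with N^2 v_2 = 0 but N^1 v_2 ≠ 0; then v_{j-1} := N · v_j for j = 2, …, 2.

Pick v_2 = (0, 1, 0, 0)ᵀ.
Then v_1 = N · v_2 = (1, 0, 1, 0)ᵀ.

Sanity check: (A − (-3)·I) v_1 = (0, 0, 0, 0)ᵀ = 0. ✓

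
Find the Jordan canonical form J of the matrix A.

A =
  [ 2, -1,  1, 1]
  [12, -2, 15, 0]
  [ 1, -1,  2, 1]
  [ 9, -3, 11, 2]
J_3(1) ⊕ J_1(1)

The characteristic polynomial is
  det(x·I − A) = x^4 - 4*x^3 + 6*x^2 - 4*x + 1 = (x - 1)^4

Eigenvalues and multiplicities (the geometric multiplicity of λ is n − rank(A − λI), which equals the number of Jordan blocks for λ):
  λ = 1: algebraic multiplicity = 4, geometric multiplicity = 2

Determining the block sizes for each eigenvalue:
  λ = 1: with am = 4 and gm = 2, the partition is not yet determined (e.g. several partitions of 4 into 2 parts exist). Let N = A − (1)·I. Computing rank(N^1) = 2, rank(N^2) = 1, rank(N^3) = 0; the number of blocks of size ≥ j is rank(N^{j−1}) − rank(N^j), giving [2, 1, 1]. So we have 1 block(s) of size 3, 1 block(s) of size 1 → block sizes [3, 1]

Assembling the blocks gives a Jordan form
J =
  [1, 1, 0, 0]
  [0, 1, 1, 0]
  [0, 0, 1, 0]
  [0, 0, 0, 1]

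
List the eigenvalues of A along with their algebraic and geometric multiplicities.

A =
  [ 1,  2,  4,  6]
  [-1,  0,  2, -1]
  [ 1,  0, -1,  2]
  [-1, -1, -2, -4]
λ = -1: alg = 4, geom = 2

Step 1 — factor the characteristic polynomial to read off the algebraic multiplicities:
  χ_A(x) = (x + 1)^4

Step 2 — compute geometric multiplicities via the rank-nullity identity g(λ) = n − rank(A − λI):
  rank(A − (-1)·I) = 2, so dim ker(A − (-1)·I) = n − 2 = 2

Summary:
  λ = -1: algebraic multiplicity = 4, geometric multiplicity = 2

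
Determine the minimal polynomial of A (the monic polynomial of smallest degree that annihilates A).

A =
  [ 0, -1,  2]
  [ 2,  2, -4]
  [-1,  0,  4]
x^3 - 6*x^2 + 12*x - 8

The characteristic polynomial is χ_A(x) = (x - 2)^3, so the eigenvalues are known. The minimal polynomial is
  m_A(x) = Π_λ (x − λ)^{k_λ}
where k_λ is the size of the *largest* Jordan block for λ (equivalently, the smallest k with (A − λI)^k v = 0 for every generalised eigenvector v of λ).

  λ = 2: largest Jordan block has size 3, contributing (x − 2)^3

So m_A(x) = (x - 2)^3 = x^3 - 6*x^2 + 12*x - 8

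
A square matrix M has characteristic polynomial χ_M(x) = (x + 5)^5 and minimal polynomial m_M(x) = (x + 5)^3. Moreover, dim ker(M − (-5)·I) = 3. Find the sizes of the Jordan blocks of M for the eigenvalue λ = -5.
Block sizes for λ = -5: [3, 1, 1]

Step 1 — from the characteristic polynomial, algebraic multiplicity of λ = -5 is 5. From dim ker(M − (-5)·I) = 3, there are exactly 3 Jordan blocks for λ = -5.
Step 2 — from the minimal polynomial, the factor (x + 5)^3 tells us the largest block for λ = -5 has size 3.
Step 3 — with total size 5, 3 blocks, and largest block 3, the block sizes (in nonincreasing order) are [3, 1, 1].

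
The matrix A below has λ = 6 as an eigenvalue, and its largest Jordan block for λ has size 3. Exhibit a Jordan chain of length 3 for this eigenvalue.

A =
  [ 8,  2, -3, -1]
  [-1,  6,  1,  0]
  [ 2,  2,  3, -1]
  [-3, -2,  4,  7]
A Jordan chain for λ = 6 of length 3:
v_1 = (-1, 0, -1, 1)ᵀ
v_2 = (2, -1, 2, -3)ᵀ
v_3 = (1, 0, 0, 0)ᵀ

Let N = A − (6)·I. We want v_3 with N^3 v_3 = 0 but N^2 v_3 ≠ 0; then v_{j-1} := N · v_j for j = 3, …, 2.

Pick v_3 = (1, 0, 0, 0)ᵀ.
Then v_2 = N · v_3 = (2, -1, 2, -3)ᵀ.
Then v_1 = N · v_2 = (-1, 0, -1, 1)ᵀ.

Sanity check: (A − (6)·I) v_1 = (0, 0, 0, 0)ᵀ = 0. ✓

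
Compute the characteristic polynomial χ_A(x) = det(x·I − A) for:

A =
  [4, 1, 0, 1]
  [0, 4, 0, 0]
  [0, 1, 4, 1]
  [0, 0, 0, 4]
x^4 - 16*x^3 + 96*x^2 - 256*x + 256

Expanding det(x·I − A) (e.g. by cofactor expansion or by noting that A is similar to its Jordan form J, which has the same characteristic polynomial as A) gives
  χ_A(x) = x^4 - 16*x^3 + 96*x^2 - 256*x + 256
which factors as (x - 4)^4. The eigenvalues (with algebraic multiplicities) are λ = 4 with multiplicity 4.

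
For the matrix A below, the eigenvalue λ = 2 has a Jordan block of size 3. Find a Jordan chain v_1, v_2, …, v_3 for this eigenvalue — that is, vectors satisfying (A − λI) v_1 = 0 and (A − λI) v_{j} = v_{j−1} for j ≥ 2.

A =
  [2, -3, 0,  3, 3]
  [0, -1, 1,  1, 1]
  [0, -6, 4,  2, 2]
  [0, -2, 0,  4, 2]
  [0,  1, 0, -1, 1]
A Jordan chain for λ = 2 of length 3:
v_1 = (6, 2, 4, 4, -2)ᵀ
v_2 = (-3, -3, -6, -2, 1)ᵀ
v_3 = (0, 1, 0, 0, 0)ᵀ

Let N = A − (2)·I. We want v_3 with N^3 v_3 = 0 but N^2 v_3 ≠ 0; then v_{j-1} := N · v_j for j = 3, …, 2.

Pick v_3 = (0, 1, 0, 0, 0)ᵀ.
Then v_2 = N · v_3 = (-3, -3, -6, -2, 1)ᵀ.
Then v_1 = N · v_2 = (6, 2, 4, 4, -2)ᵀ.

Sanity check: (A − (2)·I) v_1 = (0, 0, 0, 0, 0)ᵀ = 0. ✓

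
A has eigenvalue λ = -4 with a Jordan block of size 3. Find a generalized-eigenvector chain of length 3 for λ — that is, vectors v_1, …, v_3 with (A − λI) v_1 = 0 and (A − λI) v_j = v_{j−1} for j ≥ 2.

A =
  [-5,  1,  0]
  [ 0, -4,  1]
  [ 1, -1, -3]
A Jordan chain for λ = -4 of length 3:
v_1 = (1, 1, 0)ᵀ
v_2 = (-1, 0, 1)ᵀ
v_3 = (1, 0, 0)ᵀ

Let N = A − (-4)·I. We want v_3 with N^3 v_3 = 0 but N^2 v_3 ≠ 0; then v_{j-1} := N · v_j for j = 3, …, 2.

Pick v_3 = (1, 0, 0)ᵀ.
Then v_2 = N · v_3 = (-1, 0, 1)ᵀ.
Then v_1 = N · v_2 = (1, 1, 0)ᵀ.

Sanity check: (A − (-4)·I) v_1 = (0, 0, 0)ᵀ = 0. ✓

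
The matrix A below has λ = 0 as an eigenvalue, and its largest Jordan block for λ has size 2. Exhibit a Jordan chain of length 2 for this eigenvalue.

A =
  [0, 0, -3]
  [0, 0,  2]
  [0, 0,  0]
A Jordan chain for λ = 0 of length 2:
v_1 = (-3, 2, 0)ᵀ
v_2 = (0, 0, 1)ᵀ

Let N = A − (0)·I. We want v_2 with N^2 v_2 = 0 but N^1 v_2 ≠ 0; then v_{j-1} := N · v_j for j = 2, …, 2.

Pick v_2 = (0, 0, 1)ᵀ.
Then v_1 = N · v_2 = (-3, 2, 0)ᵀ.

Sanity check: (A − (0)·I) v_1 = (0, 0, 0)ᵀ = 0. ✓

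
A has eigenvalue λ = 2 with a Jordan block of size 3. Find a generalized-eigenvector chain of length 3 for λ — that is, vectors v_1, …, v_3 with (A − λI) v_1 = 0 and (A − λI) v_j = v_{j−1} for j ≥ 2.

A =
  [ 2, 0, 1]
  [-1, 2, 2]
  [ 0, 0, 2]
A Jordan chain for λ = 2 of length 3:
v_1 = (0, -1, 0)ᵀ
v_2 = (1, 2, 0)ᵀ
v_3 = (0, 0, 1)ᵀ

Let N = A − (2)·I. We want v_3 with N^3 v_3 = 0 but N^2 v_3 ≠ 0; then v_{j-1} := N · v_j for j = 3, …, 2.

Pick v_3 = (0, 0, 1)ᵀ.
Then v_2 = N · v_3 = (1, 2, 0)ᵀ.
Then v_1 = N · v_2 = (0, -1, 0)ᵀ.

Sanity check: (A − (2)·I) v_1 = (0, 0, 0)ᵀ = 0. ✓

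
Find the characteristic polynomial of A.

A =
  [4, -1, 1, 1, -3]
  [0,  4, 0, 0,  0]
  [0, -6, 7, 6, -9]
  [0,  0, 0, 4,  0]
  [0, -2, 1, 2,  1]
x^5 - 20*x^4 + 160*x^3 - 640*x^2 + 1280*x - 1024

Expanding det(x·I − A) (e.g. by cofactor expansion or by noting that A is similar to its Jordan form J, which has the same characteristic polynomial as A) gives
  χ_A(x) = x^5 - 20*x^4 + 160*x^3 - 640*x^2 + 1280*x - 1024
which factors as (x - 4)^5. The eigenvalues (with algebraic multiplicities) are λ = 4 with multiplicity 5.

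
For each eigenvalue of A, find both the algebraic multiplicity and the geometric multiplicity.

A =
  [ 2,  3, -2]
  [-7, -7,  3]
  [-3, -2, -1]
λ = -2: alg = 3, geom = 1

Step 1 — factor the characteristic polynomial to read off the algebraic multiplicities:
  χ_A(x) = (x + 2)^3

Step 2 — compute geometric multiplicities via the rank-nullity identity g(λ) = n − rank(A − λI):
  rank(A − (-2)·I) = 2, so dim ker(A − (-2)·I) = n − 2 = 1

Summary:
  λ = -2: algebraic multiplicity = 3, geometric multiplicity = 1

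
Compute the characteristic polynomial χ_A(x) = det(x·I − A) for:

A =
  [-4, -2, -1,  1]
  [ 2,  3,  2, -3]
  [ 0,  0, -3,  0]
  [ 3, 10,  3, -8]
x^4 + 12*x^3 + 54*x^2 + 108*x + 81

Expanding det(x·I − A) (e.g. by cofactor expansion or by noting that A is similar to its Jordan form J, which has the same characteristic polynomial as A) gives
  χ_A(x) = x^4 + 12*x^3 + 54*x^2 + 108*x + 81
which factors as (x + 3)^4. The eigenvalues (with algebraic multiplicities) are λ = -3 with multiplicity 4.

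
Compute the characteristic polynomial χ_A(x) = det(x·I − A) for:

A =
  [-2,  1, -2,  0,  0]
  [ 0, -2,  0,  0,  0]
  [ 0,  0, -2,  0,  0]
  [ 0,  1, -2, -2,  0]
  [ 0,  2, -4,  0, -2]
x^5 + 10*x^4 + 40*x^3 + 80*x^2 + 80*x + 32

Expanding det(x·I − A) (e.g. by cofactor expansion or by noting that A is similar to its Jordan form J, which has the same characteristic polynomial as A) gives
  χ_A(x) = x^5 + 10*x^4 + 40*x^3 + 80*x^2 + 80*x + 32
which factors as (x + 2)^5. The eigenvalues (with algebraic multiplicities) are λ = -2 with multiplicity 5.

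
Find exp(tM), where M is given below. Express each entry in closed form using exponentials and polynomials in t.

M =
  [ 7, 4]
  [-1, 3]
e^{tM} =
  [2*t*exp(5*t) + exp(5*t), 4*t*exp(5*t)]
  [-t*exp(5*t), -2*t*exp(5*t) + exp(5*t)]

Strategy: write M = P · J · P⁻¹ where J is a Jordan canonical form, so e^{tM} = P · e^{tJ} · P⁻¹, and e^{tJ} can be computed block-by-block.

M has Jordan form
J =
  [5, 1]
  [0, 5]
(up to reordering of blocks).

Per-block formulas:
  For a 2×2 Jordan block J_2(5): exp(t · J_2(5)) = e^(5t)·(I + t·N), where N is the 2×2 nilpotent shift.

After assembling e^{tJ} and conjugating by P, we get:

e^{tM} =
  [2*t*exp(5*t) + exp(5*t), 4*t*exp(5*t)]
  [-t*exp(5*t), -2*t*exp(5*t) + exp(5*t)]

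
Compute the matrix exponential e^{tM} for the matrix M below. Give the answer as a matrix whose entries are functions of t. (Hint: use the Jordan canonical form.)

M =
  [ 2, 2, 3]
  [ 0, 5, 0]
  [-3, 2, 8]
e^{tM} =
  [-3*t*exp(5*t) + exp(5*t), 2*t*exp(5*t), 3*t*exp(5*t)]
  [0, exp(5*t), 0]
  [-3*t*exp(5*t), 2*t*exp(5*t), 3*t*exp(5*t) + exp(5*t)]

Strategy: write M = P · J · P⁻¹ where J is a Jordan canonical form, so e^{tM} = P · e^{tJ} · P⁻¹, and e^{tJ} can be computed block-by-block.

M has Jordan form
J =
  [5, 1, 0]
  [0, 5, 0]
  [0, 0, 5]
(up to reordering of blocks).

Per-block formulas:
  For a 1×1 block at λ = 5: exp(t · [5]) = [e^(5t)].
  For a 2×2 Jordan block J_2(5): exp(t · J_2(5)) = e^(5t)·(I + t·N), where N is the 2×2 nilpotent shift.

After assembling e^{tJ} and conjugating by P, we get:

e^{tM} =
  [-3*t*exp(5*t) + exp(5*t), 2*t*exp(5*t), 3*t*exp(5*t)]
  [0, exp(5*t), 0]
  [-3*t*exp(5*t), 2*t*exp(5*t), 3*t*exp(5*t) + exp(5*t)]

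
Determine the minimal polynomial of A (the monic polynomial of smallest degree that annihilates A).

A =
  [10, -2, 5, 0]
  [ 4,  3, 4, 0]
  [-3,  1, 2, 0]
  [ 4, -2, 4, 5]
x^3 - 15*x^2 + 75*x - 125

The characteristic polynomial is χ_A(x) = (x - 5)^4, so the eigenvalues are known. The minimal polynomial is
  m_A(x) = Π_λ (x − λ)^{k_λ}
where k_λ is the size of the *largest* Jordan block for λ (equivalently, the smallest k with (A − λI)^k v = 0 for every generalised eigenvector v of λ).

  λ = 5: largest Jordan block has size 3, contributing (x − 5)^3

So m_A(x) = (x - 5)^3 = x^3 - 15*x^2 + 75*x - 125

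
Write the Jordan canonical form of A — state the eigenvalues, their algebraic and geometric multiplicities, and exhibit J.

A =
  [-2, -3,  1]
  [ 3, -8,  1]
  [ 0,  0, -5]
J_2(-5) ⊕ J_1(-5)

The characteristic polynomial is
  det(x·I − A) = x^3 + 15*x^2 + 75*x + 125 = (x + 5)^3

Eigenvalues and multiplicities (the geometric multiplicity of λ is n − rank(A − λI), which equals the number of Jordan blocks for λ):
  λ = -5: algebraic multiplicity = 3, geometric multiplicity = 2

Determining the block sizes for each eigenvalue:
  λ = -5: 2 blocks summing to 3 forces exactly one block of size 2 and the rest size 1 → block sizes [2, 1]

Assembling the blocks gives a Jordan form
J =
  [-5,  1,  0]
  [ 0, -5,  0]
  [ 0,  0, -5]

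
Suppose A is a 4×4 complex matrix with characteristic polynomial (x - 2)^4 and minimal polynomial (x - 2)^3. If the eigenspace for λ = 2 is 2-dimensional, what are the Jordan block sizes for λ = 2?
Block sizes for λ = 2: [3, 1]

Step 1 — from the characteristic polynomial, algebraic multiplicity of λ = 2 is 4. From dim ker(A − (2)·I) = 2, there are exactly 2 Jordan blocks for λ = 2.
Step 2 — from the minimal polynomial, the factor (x − 2)^3 tells us the largest block for λ = 2 has size 3.
Step 3 — with total size 4, 2 blocks, and largest block 3, the block sizes (in nonincreasing order) are [3, 1].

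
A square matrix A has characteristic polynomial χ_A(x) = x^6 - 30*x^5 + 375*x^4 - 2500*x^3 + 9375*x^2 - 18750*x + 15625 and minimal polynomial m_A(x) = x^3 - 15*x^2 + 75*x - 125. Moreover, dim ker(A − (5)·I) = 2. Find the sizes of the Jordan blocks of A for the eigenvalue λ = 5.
Block sizes for λ = 5: [3, 3]

Step 1 — from the characteristic polynomial, algebraic multiplicity of λ = 5 is 6. From dim ker(A − (5)·I) = 2, there are exactly 2 Jordan blocks for λ = 5.
Step 2 — from the minimal polynomial, the factor (x − 5)^3 tells us the largest block for λ = 5 has size 3.
Step 3 — with total size 6, 2 blocks, and largest block 3, the block sizes (in nonincreasing order) are [3, 3].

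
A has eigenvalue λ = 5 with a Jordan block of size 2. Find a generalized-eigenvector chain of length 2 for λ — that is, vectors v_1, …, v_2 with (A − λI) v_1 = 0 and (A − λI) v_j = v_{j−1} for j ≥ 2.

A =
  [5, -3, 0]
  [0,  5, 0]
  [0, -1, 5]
A Jordan chain for λ = 5 of length 2:
v_1 = (-3, 0, -1)ᵀ
v_2 = (0, 1, 0)ᵀ

Let N = A − (5)·I. We want v_2 with N^2 v_2 = 0 but N^1 v_2 ≠ 0; then v_{j-1} := N · v_j for j = 2, …, 2.

Pick v_2 = (0, 1, 0)ᵀ.
Then v_1 = N · v_2 = (-3, 0, -1)ᵀ.

Sanity check: (A − (5)·I) v_1 = (0, 0, 0)ᵀ = 0. ✓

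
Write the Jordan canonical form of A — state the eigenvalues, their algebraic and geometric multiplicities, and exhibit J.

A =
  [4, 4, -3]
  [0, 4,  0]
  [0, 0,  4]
J_2(4) ⊕ J_1(4)

The characteristic polynomial is
  det(x·I − A) = x^3 - 12*x^2 + 48*x - 64 = (x - 4)^3

Eigenvalues and multiplicities (the geometric multiplicity of λ is n − rank(A − λI), which equals the number of Jordan blocks for λ):
  λ = 4: algebraic multiplicity = 3, geometric multiplicity = 2

Determining the block sizes for each eigenvalue:
  λ = 4: 2 blocks summing to 3 forces exactly one block of size 2 and the rest size 1 → block sizes [2, 1]

Assembling the blocks gives a Jordan form
J =
  [4, 1, 0]
  [0, 4, 0]
  [0, 0, 4]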